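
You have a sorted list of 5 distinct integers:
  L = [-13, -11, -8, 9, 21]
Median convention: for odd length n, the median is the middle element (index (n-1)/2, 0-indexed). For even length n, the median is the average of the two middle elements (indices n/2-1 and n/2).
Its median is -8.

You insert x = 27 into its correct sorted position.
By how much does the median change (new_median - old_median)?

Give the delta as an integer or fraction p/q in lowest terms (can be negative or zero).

Answer: 17/2

Derivation:
Old median = -8
After inserting x = 27: new sorted = [-13, -11, -8, 9, 21, 27]
New median = 1/2
Delta = 1/2 - -8 = 17/2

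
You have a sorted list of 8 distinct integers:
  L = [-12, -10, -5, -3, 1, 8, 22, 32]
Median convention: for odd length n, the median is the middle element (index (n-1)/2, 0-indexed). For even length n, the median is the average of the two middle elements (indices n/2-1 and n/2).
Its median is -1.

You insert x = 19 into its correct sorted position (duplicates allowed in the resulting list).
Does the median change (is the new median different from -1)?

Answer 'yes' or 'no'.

Answer: yes

Derivation:
Old median = -1
Insert x = 19
New median = 1
Changed? yes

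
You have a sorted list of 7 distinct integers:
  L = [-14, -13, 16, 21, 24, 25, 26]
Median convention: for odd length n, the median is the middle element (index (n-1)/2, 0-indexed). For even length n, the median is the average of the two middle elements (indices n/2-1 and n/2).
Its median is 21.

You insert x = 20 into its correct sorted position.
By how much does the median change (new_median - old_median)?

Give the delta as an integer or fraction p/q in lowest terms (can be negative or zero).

Old median = 21
After inserting x = 20: new sorted = [-14, -13, 16, 20, 21, 24, 25, 26]
New median = 41/2
Delta = 41/2 - 21 = -1/2

Answer: -1/2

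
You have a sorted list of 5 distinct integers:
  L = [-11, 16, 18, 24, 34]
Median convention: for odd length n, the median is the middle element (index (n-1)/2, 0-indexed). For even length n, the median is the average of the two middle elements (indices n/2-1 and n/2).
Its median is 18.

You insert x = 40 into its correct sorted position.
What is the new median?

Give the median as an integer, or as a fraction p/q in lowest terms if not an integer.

Answer: 21

Derivation:
Old list (sorted, length 5): [-11, 16, 18, 24, 34]
Old median = 18
Insert x = 40
Old length odd (5). Middle was index 2 = 18.
New length even (6). New median = avg of two middle elements.
x = 40: 5 elements are < x, 0 elements are > x.
New sorted list: [-11, 16, 18, 24, 34, 40]
New median = 21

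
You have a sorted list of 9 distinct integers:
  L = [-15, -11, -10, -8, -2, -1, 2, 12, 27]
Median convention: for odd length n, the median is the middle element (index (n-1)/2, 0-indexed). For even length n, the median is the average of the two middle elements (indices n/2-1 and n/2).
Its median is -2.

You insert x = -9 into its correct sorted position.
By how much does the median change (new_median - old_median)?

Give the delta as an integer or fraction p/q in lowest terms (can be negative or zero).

Old median = -2
After inserting x = -9: new sorted = [-15, -11, -10, -9, -8, -2, -1, 2, 12, 27]
New median = -5
Delta = -5 - -2 = -3

Answer: -3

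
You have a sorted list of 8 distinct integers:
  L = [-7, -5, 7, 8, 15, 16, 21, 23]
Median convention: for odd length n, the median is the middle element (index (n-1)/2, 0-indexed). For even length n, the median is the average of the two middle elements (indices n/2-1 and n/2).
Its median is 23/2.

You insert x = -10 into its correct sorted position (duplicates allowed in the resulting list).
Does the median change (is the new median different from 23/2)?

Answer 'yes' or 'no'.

Old median = 23/2
Insert x = -10
New median = 8
Changed? yes

Answer: yes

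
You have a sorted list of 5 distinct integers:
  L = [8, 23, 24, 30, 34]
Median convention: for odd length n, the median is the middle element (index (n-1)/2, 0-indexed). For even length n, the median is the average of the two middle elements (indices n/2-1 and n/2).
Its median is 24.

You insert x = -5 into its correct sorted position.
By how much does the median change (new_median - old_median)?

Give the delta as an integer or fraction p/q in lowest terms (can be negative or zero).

Answer: -1/2

Derivation:
Old median = 24
After inserting x = -5: new sorted = [-5, 8, 23, 24, 30, 34]
New median = 47/2
Delta = 47/2 - 24 = -1/2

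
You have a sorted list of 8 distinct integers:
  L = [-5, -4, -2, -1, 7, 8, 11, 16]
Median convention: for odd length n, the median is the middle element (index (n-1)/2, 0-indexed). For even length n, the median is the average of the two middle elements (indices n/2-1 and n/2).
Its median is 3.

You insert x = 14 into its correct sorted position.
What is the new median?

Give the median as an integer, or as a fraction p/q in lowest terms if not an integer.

Old list (sorted, length 8): [-5, -4, -2, -1, 7, 8, 11, 16]
Old median = 3
Insert x = 14
Old length even (8). Middle pair: indices 3,4 = -1,7.
New length odd (9). New median = single middle element.
x = 14: 7 elements are < x, 1 elements are > x.
New sorted list: [-5, -4, -2, -1, 7, 8, 11, 14, 16]
New median = 7

Answer: 7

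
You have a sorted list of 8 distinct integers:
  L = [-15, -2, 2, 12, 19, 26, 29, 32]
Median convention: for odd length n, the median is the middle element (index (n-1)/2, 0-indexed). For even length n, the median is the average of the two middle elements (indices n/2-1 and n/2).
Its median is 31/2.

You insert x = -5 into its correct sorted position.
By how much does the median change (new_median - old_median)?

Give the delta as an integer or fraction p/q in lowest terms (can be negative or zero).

Old median = 31/2
After inserting x = -5: new sorted = [-15, -5, -2, 2, 12, 19, 26, 29, 32]
New median = 12
Delta = 12 - 31/2 = -7/2

Answer: -7/2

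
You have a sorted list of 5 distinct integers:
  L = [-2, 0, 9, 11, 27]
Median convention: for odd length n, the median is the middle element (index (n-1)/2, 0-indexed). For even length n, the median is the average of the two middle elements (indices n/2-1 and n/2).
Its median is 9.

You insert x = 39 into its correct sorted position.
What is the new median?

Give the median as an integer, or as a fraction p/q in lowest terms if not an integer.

Old list (sorted, length 5): [-2, 0, 9, 11, 27]
Old median = 9
Insert x = 39
Old length odd (5). Middle was index 2 = 9.
New length even (6). New median = avg of two middle elements.
x = 39: 5 elements are < x, 0 elements are > x.
New sorted list: [-2, 0, 9, 11, 27, 39]
New median = 10

Answer: 10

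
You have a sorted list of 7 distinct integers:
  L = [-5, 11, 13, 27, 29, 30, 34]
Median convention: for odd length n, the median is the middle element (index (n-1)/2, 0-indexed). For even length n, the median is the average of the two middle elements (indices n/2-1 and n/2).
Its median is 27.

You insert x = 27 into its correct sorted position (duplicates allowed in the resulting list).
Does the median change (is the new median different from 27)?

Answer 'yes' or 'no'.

Old median = 27
Insert x = 27
New median = 27
Changed? no

Answer: no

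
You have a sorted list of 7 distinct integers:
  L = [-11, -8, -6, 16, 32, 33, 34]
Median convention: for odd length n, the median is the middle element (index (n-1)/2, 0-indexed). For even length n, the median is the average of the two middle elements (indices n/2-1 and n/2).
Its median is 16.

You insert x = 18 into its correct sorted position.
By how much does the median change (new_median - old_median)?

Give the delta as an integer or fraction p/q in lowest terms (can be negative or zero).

Old median = 16
After inserting x = 18: new sorted = [-11, -8, -6, 16, 18, 32, 33, 34]
New median = 17
Delta = 17 - 16 = 1

Answer: 1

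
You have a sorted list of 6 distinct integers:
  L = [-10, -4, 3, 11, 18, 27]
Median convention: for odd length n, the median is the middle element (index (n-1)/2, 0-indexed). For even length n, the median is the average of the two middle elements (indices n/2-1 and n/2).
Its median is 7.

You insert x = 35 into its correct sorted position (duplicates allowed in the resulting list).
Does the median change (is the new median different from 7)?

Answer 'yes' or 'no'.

Answer: yes

Derivation:
Old median = 7
Insert x = 35
New median = 11
Changed? yes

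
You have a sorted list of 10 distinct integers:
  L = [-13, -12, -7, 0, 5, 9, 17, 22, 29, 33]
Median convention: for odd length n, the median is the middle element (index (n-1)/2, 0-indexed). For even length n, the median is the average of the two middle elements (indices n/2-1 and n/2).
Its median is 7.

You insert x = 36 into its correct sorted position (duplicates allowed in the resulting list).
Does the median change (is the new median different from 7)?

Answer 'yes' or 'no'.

Answer: yes

Derivation:
Old median = 7
Insert x = 36
New median = 9
Changed? yes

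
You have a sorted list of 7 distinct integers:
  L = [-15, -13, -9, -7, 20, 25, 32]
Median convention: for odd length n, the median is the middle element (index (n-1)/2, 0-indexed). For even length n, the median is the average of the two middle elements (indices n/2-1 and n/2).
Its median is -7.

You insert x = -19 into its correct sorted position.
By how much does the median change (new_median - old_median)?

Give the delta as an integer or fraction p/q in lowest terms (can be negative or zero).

Old median = -7
After inserting x = -19: new sorted = [-19, -15, -13, -9, -7, 20, 25, 32]
New median = -8
Delta = -8 - -7 = -1

Answer: -1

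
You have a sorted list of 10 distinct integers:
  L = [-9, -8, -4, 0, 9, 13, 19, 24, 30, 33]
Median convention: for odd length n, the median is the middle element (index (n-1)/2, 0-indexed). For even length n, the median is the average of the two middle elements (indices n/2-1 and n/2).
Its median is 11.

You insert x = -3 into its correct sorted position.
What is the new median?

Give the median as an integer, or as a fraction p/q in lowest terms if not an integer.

Old list (sorted, length 10): [-9, -8, -4, 0, 9, 13, 19, 24, 30, 33]
Old median = 11
Insert x = -3
Old length even (10). Middle pair: indices 4,5 = 9,13.
New length odd (11). New median = single middle element.
x = -3: 3 elements are < x, 7 elements are > x.
New sorted list: [-9, -8, -4, -3, 0, 9, 13, 19, 24, 30, 33]
New median = 9

Answer: 9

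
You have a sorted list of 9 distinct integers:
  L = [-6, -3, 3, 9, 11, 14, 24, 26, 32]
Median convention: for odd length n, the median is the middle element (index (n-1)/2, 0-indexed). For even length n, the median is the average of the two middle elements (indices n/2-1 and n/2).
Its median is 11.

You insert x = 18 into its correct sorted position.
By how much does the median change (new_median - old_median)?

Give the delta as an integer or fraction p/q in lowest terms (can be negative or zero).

Old median = 11
After inserting x = 18: new sorted = [-6, -3, 3, 9, 11, 14, 18, 24, 26, 32]
New median = 25/2
Delta = 25/2 - 11 = 3/2

Answer: 3/2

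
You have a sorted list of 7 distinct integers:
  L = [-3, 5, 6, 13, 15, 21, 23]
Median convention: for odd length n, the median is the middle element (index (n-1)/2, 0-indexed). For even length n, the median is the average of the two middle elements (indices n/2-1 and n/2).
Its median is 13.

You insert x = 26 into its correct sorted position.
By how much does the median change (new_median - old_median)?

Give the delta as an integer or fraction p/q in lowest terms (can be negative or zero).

Answer: 1

Derivation:
Old median = 13
After inserting x = 26: new sorted = [-3, 5, 6, 13, 15, 21, 23, 26]
New median = 14
Delta = 14 - 13 = 1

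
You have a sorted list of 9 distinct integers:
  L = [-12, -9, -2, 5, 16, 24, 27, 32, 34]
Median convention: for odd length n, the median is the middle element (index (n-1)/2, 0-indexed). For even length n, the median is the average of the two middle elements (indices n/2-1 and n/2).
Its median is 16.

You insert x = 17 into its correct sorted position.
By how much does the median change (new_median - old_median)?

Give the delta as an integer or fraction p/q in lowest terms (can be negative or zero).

Answer: 1/2

Derivation:
Old median = 16
After inserting x = 17: new sorted = [-12, -9, -2, 5, 16, 17, 24, 27, 32, 34]
New median = 33/2
Delta = 33/2 - 16 = 1/2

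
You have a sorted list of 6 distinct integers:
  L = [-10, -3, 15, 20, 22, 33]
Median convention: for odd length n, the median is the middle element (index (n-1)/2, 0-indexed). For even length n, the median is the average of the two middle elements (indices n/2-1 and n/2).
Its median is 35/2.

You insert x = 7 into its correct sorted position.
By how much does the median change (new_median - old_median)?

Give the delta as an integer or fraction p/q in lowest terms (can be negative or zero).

Old median = 35/2
After inserting x = 7: new sorted = [-10, -3, 7, 15, 20, 22, 33]
New median = 15
Delta = 15 - 35/2 = -5/2

Answer: -5/2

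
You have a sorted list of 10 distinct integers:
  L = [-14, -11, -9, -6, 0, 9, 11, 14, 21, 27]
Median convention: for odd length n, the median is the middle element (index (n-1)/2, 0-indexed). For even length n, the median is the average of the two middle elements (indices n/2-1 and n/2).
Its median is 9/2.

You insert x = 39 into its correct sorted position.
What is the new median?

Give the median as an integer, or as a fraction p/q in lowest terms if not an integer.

Old list (sorted, length 10): [-14, -11, -9, -6, 0, 9, 11, 14, 21, 27]
Old median = 9/2
Insert x = 39
Old length even (10). Middle pair: indices 4,5 = 0,9.
New length odd (11). New median = single middle element.
x = 39: 10 elements are < x, 0 elements are > x.
New sorted list: [-14, -11, -9, -6, 0, 9, 11, 14, 21, 27, 39]
New median = 9

Answer: 9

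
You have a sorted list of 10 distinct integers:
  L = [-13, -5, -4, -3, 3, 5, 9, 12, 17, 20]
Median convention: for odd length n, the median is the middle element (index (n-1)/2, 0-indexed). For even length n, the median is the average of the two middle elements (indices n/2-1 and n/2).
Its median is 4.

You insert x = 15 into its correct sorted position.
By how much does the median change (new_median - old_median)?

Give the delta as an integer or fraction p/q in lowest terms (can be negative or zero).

Old median = 4
After inserting x = 15: new sorted = [-13, -5, -4, -3, 3, 5, 9, 12, 15, 17, 20]
New median = 5
Delta = 5 - 4 = 1

Answer: 1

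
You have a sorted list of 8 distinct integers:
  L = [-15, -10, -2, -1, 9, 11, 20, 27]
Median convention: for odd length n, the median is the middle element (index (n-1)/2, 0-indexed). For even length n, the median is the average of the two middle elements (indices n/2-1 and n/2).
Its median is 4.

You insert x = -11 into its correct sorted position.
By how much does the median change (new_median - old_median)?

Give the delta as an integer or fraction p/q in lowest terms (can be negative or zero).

Old median = 4
After inserting x = -11: new sorted = [-15, -11, -10, -2, -1, 9, 11, 20, 27]
New median = -1
Delta = -1 - 4 = -5

Answer: -5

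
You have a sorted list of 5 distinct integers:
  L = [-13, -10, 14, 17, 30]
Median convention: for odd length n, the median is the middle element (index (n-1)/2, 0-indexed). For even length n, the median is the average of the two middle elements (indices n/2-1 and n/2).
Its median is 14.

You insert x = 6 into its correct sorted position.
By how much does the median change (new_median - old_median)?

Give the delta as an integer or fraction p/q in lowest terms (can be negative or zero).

Answer: -4

Derivation:
Old median = 14
After inserting x = 6: new sorted = [-13, -10, 6, 14, 17, 30]
New median = 10
Delta = 10 - 14 = -4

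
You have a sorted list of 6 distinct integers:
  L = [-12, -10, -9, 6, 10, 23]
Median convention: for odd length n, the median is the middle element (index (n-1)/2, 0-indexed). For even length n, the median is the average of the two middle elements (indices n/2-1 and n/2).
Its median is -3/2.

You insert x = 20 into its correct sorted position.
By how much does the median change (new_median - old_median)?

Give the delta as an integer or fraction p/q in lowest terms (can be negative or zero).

Answer: 15/2

Derivation:
Old median = -3/2
After inserting x = 20: new sorted = [-12, -10, -9, 6, 10, 20, 23]
New median = 6
Delta = 6 - -3/2 = 15/2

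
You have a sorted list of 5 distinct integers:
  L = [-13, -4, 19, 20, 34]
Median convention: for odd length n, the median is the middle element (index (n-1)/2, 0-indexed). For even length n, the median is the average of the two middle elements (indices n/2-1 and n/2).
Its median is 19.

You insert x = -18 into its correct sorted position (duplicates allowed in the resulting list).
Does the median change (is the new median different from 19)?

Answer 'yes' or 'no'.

Answer: yes

Derivation:
Old median = 19
Insert x = -18
New median = 15/2
Changed? yes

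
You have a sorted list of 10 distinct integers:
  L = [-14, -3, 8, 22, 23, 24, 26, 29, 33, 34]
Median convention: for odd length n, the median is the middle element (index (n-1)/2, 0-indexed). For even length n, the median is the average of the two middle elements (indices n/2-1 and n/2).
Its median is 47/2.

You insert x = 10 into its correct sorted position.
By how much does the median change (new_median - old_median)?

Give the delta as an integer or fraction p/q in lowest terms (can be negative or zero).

Answer: -1/2

Derivation:
Old median = 47/2
After inserting x = 10: new sorted = [-14, -3, 8, 10, 22, 23, 24, 26, 29, 33, 34]
New median = 23
Delta = 23 - 47/2 = -1/2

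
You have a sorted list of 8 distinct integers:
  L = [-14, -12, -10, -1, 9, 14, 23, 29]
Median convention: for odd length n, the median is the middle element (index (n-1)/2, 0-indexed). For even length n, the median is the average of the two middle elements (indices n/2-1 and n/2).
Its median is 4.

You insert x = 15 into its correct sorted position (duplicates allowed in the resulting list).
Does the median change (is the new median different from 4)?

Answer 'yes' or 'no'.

Old median = 4
Insert x = 15
New median = 9
Changed? yes

Answer: yes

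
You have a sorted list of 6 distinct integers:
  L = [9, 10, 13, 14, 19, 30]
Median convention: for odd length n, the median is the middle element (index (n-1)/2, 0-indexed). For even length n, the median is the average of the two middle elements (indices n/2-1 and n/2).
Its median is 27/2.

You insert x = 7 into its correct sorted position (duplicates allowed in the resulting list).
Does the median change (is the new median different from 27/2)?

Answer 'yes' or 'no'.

Old median = 27/2
Insert x = 7
New median = 13
Changed? yes

Answer: yes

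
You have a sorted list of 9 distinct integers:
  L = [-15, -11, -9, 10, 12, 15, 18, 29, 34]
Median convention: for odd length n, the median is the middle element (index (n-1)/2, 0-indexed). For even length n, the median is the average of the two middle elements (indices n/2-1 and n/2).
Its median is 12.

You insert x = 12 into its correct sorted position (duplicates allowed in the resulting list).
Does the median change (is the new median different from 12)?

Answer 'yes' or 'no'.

Answer: no

Derivation:
Old median = 12
Insert x = 12
New median = 12
Changed? no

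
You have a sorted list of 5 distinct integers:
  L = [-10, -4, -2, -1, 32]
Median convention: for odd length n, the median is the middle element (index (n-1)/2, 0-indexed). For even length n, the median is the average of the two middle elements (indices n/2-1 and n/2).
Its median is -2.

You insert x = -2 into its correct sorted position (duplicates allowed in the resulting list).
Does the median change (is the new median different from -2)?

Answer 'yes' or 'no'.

Answer: no

Derivation:
Old median = -2
Insert x = -2
New median = -2
Changed? no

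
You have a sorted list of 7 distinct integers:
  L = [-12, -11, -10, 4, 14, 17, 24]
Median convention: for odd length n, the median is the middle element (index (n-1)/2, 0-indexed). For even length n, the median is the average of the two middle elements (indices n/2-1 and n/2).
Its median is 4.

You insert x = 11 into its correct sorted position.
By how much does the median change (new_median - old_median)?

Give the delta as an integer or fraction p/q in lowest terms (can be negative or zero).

Old median = 4
After inserting x = 11: new sorted = [-12, -11, -10, 4, 11, 14, 17, 24]
New median = 15/2
Delta = 15/2 - 4 = 7/2

Answer: 7/2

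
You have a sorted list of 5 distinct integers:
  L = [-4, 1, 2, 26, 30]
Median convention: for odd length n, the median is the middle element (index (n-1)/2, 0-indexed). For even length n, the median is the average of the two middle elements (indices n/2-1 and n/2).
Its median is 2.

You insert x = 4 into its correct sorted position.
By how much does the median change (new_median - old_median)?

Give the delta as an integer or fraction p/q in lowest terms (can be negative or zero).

Answer: 1

Derivation:
Old median = 2
After inserting x = 4: new sorted = [-4, 1, 2, 4, 26, 30]
New median = 3
Delta = 3 - 2 = 1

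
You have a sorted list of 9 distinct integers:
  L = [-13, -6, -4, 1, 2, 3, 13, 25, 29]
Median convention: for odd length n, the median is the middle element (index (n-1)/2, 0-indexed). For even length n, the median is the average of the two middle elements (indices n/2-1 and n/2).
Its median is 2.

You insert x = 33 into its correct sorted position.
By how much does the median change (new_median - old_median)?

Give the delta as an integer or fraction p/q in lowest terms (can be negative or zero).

Old median = 2
After inserting x = 33: new sorted = [-13, -6, -4, 1, 2, 3, 13, 25, 29, 33]
New median = 5/2
Delta = 5/2 - 2 = 1/2

Answer: 1/2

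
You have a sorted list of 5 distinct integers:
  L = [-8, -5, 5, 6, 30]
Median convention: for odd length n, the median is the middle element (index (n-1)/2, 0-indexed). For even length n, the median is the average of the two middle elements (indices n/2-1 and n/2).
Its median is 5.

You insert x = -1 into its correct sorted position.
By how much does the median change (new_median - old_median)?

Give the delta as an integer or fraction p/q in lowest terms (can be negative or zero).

Old median = 5
After inserting x = -1: new sorted = [-8, -5, -1, 5, 6, 30]
New median = 2
Delta = 2 - 5 = -3

Answer: -3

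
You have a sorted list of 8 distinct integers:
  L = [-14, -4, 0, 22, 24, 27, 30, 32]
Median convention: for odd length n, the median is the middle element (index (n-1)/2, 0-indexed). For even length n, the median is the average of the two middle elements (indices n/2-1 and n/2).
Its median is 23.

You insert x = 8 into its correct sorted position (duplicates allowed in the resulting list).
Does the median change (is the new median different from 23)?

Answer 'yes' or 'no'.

Answer: yes

Derivation:
Old median = 23
Insert x = 8
New median = 22
Changed? yes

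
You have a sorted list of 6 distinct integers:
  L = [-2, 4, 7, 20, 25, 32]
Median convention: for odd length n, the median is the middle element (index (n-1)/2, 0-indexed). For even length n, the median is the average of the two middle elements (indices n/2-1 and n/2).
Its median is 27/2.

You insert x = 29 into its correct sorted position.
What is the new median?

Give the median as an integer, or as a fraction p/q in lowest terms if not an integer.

Old list (sorted, length 6): [-2, 4, 7, 20, 25, 32]
Old median = 27/2
Insert x = 29
Old length even (6). Middle pair: indices 2,3 = 7,20.
New length odd (7). New median = single middle element.
x = 29: 5 elements are < x, 1 elements are > x.
New sorted list: [-2, 4, 7, 20, 25, 29, 32]
New median = 20

Answer: 20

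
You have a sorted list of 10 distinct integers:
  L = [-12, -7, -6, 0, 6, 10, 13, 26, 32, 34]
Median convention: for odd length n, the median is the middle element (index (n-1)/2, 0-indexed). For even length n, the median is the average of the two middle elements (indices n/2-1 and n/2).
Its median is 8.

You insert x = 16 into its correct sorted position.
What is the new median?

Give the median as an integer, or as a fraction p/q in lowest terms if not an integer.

Answer: 10

Derivation:
Old list (sorted, length 10): [-12, -7, -6, 0, 6, 10, 13, 26, 32, 34]
Old median = 8
Insert x = 16
Old length even (10). Middle pair: indices 4,5 = 6,10.
New length odd (11). New median = single middle element.
x = 16: 7 elements are < x, 3 elements are > x.
New sorted list: [-12, -7, -6, 0, 6, 10, 13, 16, 26, 32, 34]
New median = 10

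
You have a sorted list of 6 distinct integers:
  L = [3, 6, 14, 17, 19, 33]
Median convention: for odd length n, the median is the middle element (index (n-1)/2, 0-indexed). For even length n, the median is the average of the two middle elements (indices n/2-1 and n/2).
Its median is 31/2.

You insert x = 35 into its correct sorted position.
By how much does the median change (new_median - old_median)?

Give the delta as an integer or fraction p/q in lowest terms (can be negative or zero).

Answer: 3/2

Derivation:
Old median = 31/2
After inserting x = 35: new sorted = [3, 6, 14, 17, 19, 33, 35]
New median = 17
Delta = 17 - 31/2 = 3/2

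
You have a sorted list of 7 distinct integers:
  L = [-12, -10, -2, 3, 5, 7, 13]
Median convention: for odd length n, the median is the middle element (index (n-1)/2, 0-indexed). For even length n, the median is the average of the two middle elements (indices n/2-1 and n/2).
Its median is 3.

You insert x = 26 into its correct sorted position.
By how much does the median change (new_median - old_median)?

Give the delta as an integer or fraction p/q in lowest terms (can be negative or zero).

Old median = 3
After inserting x = 26: new sorted = [-12, -10, -2, 3, 5, 7, 13, 26]
New median = 4
Delta = 4 - 3 = 1

Answer: 1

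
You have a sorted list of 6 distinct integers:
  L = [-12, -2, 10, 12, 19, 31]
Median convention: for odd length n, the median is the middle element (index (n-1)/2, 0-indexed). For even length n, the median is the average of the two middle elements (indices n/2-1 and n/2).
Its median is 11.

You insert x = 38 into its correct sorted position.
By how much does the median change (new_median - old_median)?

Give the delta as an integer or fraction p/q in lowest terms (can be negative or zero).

Answer: 1

Derivation:
Old median = 11
After inserting x = 38: new sorted = [-12, -2, 10, 12, 19, 31, 38]
New median = 12
Delta = 12 - 11 = 1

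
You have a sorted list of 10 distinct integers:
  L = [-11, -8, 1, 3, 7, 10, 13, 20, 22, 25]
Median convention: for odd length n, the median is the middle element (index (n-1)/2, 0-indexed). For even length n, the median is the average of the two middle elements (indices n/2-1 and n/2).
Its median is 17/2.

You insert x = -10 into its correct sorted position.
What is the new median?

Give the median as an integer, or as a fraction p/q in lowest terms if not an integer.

Old list (sorted, length 10): [-11, -8, 1, 3, 7, 10, 13, 20, 22, 25]
Old median = 17/2
Insert x = -10
Old length even (10). Middle pair: indices 4,5 = 7,10.
New length odd (11). New median = single middle element.
x = -10: 1 elements are < x, 9 elements are > x.
New sorted list: [-11, -10, -8, 1, 3, 7, 10, 13, 20, 22, 25]
New median = 7

Answer: 7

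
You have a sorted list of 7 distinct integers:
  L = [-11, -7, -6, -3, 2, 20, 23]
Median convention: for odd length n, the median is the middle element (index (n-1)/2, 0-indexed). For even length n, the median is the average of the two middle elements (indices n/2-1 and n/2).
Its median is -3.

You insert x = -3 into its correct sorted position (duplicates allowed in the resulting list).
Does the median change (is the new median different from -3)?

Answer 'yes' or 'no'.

Old median = -3
Insert x = -3
New median = -3
Changed? no

Answer: no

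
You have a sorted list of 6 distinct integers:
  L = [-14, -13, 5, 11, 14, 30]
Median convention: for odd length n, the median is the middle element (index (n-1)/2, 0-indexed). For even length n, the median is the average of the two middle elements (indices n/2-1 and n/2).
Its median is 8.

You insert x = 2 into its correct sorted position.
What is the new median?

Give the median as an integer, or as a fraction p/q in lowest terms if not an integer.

Old list (sorted, length 6): [-14, -13, 5, 11, 14, 30]
Old median = 8
Insert x = 2
Old length even (6). Middle pair: indices 2,3 = 5,11.
New length odd (7). New median = single middle element.
x = 2: 2 elements are < x, 4 elements are > x.
New sorted list: [-14, -13, 2, 5, 11, 14, 30]
New median = 5

Answer: 5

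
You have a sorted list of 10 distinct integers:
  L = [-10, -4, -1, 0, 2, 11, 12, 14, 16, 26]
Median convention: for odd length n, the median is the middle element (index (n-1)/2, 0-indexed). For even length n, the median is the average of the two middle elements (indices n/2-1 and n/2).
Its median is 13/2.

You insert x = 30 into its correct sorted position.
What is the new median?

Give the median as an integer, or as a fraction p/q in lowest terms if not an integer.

Old list (sorted, length 10): [-10, -4, -1, 0, 2, 11, 12, 14, 16, 26]
Old median = 13/2
Insert x = 30
Old length even (10). Middle pair: indices 4,5 = 2,11.
New length odd (11). New median = single middle element.
x = 30: 10 elements are < x, 0 elements are > x.
New sorted list: [-10, -4, -1, 0, 2, 11, 12, 14, 16, 26, 30]
New median = 11

Answer: 11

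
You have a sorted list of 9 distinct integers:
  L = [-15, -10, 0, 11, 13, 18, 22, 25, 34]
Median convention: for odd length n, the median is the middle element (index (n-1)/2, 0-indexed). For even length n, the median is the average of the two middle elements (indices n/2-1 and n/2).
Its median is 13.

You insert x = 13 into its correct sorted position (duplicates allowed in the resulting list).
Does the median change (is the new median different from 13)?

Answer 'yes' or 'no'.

Answer: no

Derivation:
Old median = 13
Insert x = 13
New median = 13
Changed? no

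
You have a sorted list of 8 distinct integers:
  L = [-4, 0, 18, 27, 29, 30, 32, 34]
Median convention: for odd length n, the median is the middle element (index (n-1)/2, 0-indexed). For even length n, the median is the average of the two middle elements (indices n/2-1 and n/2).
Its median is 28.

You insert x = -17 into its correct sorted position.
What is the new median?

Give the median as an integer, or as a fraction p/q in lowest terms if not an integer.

Old list (sorted, length 8): [-4, 0, 18, 27, 29, 30, 32, 34]
Old median = 28
Insert x = -17
Old length even (8). Middle pair: indices 3,4 = 27,29.
New length odd (9). New median = single middle element.
x = -17: 0 elements are < x, 8 elements are > x.
New sorted list: [-17, -4, 0, 18, 27, 29, 30, 32, 34]
New median = 27

Answer: 27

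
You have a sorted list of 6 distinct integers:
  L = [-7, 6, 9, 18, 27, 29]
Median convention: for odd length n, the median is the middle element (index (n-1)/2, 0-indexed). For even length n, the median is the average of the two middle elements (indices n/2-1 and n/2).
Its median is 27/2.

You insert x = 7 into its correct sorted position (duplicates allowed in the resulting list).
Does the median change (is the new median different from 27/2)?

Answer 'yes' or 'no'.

Answer: yes

Derivation:
Old median = 27/2
Insert x = 7
New median = 9
Changed? yes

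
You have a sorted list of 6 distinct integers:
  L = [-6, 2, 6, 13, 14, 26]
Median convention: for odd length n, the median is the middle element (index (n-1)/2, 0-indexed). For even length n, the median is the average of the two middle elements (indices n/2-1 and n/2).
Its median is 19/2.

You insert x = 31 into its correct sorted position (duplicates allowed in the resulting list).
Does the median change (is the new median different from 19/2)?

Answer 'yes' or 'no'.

Answer: yes

Derivation:
Old median = 19/2
Insert x = 31
New median = 13
Changed? yes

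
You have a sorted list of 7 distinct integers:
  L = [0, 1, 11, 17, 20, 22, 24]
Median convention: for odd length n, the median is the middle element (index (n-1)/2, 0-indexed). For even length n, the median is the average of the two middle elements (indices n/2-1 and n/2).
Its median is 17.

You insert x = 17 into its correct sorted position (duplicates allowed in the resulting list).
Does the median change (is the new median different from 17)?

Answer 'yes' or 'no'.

Old median = 17
Insert x = 17
New median = 17
Changed? no

Answer: no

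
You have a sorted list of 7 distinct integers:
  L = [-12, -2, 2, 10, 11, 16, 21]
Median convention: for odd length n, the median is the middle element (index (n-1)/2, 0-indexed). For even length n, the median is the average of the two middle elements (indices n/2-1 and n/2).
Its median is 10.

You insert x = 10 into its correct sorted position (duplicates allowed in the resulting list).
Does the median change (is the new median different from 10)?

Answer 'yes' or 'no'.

Answer: no

Derivation:
Old median = 10
Insert x = 10
New median = 10
Changed? no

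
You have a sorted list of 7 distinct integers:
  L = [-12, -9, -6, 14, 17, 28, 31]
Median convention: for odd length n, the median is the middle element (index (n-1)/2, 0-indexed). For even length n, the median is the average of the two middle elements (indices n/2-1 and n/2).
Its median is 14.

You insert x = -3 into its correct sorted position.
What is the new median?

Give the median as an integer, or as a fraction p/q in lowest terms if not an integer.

Answer: 11/2

Derivation:
Old list (sorted, length 7): [-12, -9, -6, 14, 17, 28, 31]
Old median = 14
Insert x = -3
Old length odd (7). Middle was index 3 = 14.
New length even (8). New median = avg of two middle elements.
x = -3: 3 elements are < x, 4 elements are > x.
New sorted list: [-12, -9, -6, -3, 14, 17, 28, 31]
New median = 11/2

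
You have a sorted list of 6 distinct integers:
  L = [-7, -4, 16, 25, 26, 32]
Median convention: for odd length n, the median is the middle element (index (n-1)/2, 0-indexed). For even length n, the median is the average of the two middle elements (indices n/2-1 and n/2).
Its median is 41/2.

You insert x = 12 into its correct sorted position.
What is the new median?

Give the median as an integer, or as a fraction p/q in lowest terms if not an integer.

Answer: 16

Derivation:
Old list (sorted, length 6): [-7, -4, 16, 25, 26, 32]
Old median = 41/2
Insert x = 12
Old length even (6). Middle pair: indices 2,3 = 16,25.
New length odd (7). New median = single middle element.
x = 12: 2 elements are < x, 4 elements are > x.
New sorted list: [-7, -4, 12, 16, 25, 26, 32]
New median = 16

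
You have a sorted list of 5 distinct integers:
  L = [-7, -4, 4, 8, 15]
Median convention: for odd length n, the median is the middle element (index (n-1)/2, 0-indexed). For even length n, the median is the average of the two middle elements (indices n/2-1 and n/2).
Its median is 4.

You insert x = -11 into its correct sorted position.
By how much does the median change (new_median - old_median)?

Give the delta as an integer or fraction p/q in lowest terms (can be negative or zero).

Answer: -4

Derivation:
Old median = 4
After inserting x = -11: new sorted = [-11, -7, -4, 4, 8, 15]
New median = 0
Delta = 0 - 4 = -4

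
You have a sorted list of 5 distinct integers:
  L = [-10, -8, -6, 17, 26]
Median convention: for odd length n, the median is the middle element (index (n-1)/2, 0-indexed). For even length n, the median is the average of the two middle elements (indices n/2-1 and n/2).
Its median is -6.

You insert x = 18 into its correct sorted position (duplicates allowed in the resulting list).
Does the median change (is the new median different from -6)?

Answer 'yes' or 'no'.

Answer: yes

Derivation:
Old median = -6
Insert x = 18
New median = 11/2
Changed? yes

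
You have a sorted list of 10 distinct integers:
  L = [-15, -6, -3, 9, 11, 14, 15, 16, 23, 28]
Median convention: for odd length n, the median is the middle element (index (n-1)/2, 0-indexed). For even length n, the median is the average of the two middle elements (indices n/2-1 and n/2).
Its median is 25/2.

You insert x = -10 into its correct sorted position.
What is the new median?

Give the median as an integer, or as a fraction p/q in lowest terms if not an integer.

Answer: 11

Derivation:
Old list (sorted, length 10): [-15, -6, -3, 9, 11, 14, 15, 16, 23, 28]
Old median = 25/2
Insert x = -10
Old length even (10). Middle pair: indices 4,5 = 11,14.
New length odd (11). New median = single middle element.
x = -10: 1 elements are < x, 9 elements are > x.
New sorted list: [-15, -10, -6, -3, 9, 11, 14, 15, 16, 23, 28]
New median = 11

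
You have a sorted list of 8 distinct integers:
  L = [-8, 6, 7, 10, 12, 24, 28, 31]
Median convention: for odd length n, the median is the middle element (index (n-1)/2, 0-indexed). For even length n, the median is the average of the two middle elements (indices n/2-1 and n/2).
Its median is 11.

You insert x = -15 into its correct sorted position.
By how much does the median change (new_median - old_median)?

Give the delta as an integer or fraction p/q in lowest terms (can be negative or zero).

Old median = 11
After inserting x = -15: new sorted = [-15, -8, 6, 7, 10, 12, 24, 28, 31]
New median = 10
Delta = 10 - 11 = -1

Answer: -1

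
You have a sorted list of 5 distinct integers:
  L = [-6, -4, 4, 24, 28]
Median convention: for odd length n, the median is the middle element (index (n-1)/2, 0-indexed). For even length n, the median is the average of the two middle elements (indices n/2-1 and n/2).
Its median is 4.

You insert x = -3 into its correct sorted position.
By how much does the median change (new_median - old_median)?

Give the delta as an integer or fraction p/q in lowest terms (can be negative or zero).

Old median = 4
After inserting x = -3: new sorted = [-6, -4, -3, 4, 24, 28]
New median = 1/2
Delta = 1/2 - 4 = -7/2

Answer: -7/2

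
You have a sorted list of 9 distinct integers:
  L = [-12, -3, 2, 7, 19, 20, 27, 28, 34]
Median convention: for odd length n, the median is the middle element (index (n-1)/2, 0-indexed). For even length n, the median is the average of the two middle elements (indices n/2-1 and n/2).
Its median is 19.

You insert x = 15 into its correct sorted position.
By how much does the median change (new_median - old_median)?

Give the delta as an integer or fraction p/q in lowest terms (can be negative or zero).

Old median = 19
After inserting x = 15: new sorted = [-12, -3, 2, 7, 15, 19, 20, 27, 28, 34]
New median = 17
Delta = 17 - 19 = -2

Answer: -2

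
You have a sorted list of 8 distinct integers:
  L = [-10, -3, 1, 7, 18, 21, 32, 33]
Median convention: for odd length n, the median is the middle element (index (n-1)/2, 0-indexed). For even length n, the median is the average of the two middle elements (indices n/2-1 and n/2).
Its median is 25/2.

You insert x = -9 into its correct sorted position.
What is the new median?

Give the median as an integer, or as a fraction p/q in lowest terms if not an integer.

Answer: 7

Derivation:
Old list (sorted, length 8): [-10, -3, 1, 7, 18, 21, 32, 33]
Old median = 25/2
Insert x = -9
Old length even (8). Middle pair: indices 3,4 = 7,18.
New length odd (9). New median = single middle element.
x = -9: 1 elements are < x, 7 elements are > x.
New sorted list: [-10, -9, -3, 1, 7, 18, 21, 32, 33]
New median = 7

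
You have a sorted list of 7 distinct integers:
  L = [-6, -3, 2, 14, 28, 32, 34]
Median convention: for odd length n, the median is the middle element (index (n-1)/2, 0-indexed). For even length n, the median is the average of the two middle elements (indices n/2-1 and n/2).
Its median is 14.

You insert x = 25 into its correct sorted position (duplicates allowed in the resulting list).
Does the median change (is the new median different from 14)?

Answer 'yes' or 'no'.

Old median = 14
Insert x = 25
New median = 39/2
Changed? yes

Answer: yes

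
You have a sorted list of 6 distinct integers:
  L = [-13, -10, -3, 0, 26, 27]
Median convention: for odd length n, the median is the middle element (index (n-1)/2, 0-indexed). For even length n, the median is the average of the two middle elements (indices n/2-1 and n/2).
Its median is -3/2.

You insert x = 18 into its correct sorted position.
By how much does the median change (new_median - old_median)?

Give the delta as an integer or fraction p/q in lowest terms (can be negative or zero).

Old median = -3/2
After inserting x = 18: new sorted = [-13, -10, -3, 0, 18, 26, 27]
New median = 0
Delta = 0 - -3/2 = 3/2

Answer: 3/2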